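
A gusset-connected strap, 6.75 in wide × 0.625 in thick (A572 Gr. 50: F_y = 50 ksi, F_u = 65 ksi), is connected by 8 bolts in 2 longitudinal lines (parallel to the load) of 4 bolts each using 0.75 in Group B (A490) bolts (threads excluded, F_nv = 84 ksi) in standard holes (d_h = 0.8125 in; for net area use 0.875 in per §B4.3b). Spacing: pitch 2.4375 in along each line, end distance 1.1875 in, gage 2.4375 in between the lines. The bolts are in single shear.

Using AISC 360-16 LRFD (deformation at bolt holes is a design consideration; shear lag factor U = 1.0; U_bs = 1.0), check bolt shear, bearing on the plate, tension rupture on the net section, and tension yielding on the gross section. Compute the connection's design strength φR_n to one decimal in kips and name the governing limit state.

152.3 kips (net-section rupture governs)

Bolt shear: A_b = π(0.75)²/4 = 0.44179 in². φR_n = 0.75 × 84 × 0.44179 × 8 × 1 = 222.7 kips.
Bearing (0.625 in plate, F_u = 65 ksi): end bolts L_c = 1.1875 − 0.8125/2 = 0.78125, R_n = min(1.2×0.78125×0.625×65, 2.4×0.75×0.625×65) = 38.086 kips/bolt; interior L_c = 2.4375 − 0.8125 = 1.625, R_n = 73.125 kips/bolt. φR_n = 0.75 × (2×38.086 + 6×73.125) = 386.2 kips.
Tension rupture (net): A_n = (6.75 − 2×0.875)×0.625 = 3.125 in² (U = 1.0, A_e = A_n). φR_n = 0.75 × 65 × 3.125 = 152.3 kips.
Tension yield (gross): A_g = 6.75×0.625 = 4.2188 in². φR_n = 0.90 × 50 × 4.2188 = 189.8 kips.
Governing: min(222.7, 386.2, 152.3, 189.8) = 152.3 kips → net-section rupture.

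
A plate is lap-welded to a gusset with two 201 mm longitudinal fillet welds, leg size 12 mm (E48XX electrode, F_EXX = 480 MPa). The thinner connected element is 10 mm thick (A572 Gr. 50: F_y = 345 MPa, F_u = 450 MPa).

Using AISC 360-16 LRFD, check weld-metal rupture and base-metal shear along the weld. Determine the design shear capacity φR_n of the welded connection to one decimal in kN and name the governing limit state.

736.7 kN (weld metal governs)

Weld metal: throat = 0.707×12 = 8.484 mm, L = 2×201 = 402 mm. φR_n = 0.75 × 0.6 × 480 × 8.484 × 402 = 736.7 kN.
Base metal shear (10 mm plate): yield φR_n = 1.0×0.6×345×10×402 = 832.1 kN; rupture φR_n = 0.75×0.6×450×10×402 = 814.1 kN; take 814.1 kN (rupture).
Governing: min(736.7, 814.1) = 736.7 kN → weld metal.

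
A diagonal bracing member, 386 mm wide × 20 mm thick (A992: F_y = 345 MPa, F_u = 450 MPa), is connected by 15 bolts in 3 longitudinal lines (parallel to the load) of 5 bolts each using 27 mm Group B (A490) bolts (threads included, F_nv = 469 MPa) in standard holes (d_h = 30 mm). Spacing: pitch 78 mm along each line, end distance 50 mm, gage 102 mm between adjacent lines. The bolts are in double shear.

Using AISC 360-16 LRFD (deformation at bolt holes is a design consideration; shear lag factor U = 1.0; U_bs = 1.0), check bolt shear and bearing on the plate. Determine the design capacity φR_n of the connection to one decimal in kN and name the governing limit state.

5516.1 kN (bearing governs)

Bolt shear: A_b = π(27)²/4 = 572.56 mm². φR_n = 0.75 × 469 × 572.56 × 15 × 2 = 6041.9 kN.
Bearing (20 mm plate, F_u = 450 MPa): end bolts L_c = 50 − 30/2 = 35, R_n = min(1.2×35×20×450, 2.4×27×20×450) = 378 kN/bolt; interior L_c = 78 − 30 = 48, R_n = 518.4 kN/bolt. φR_n = 0.75 × (3×378 + 12×518.4) = 5516.1 kN.
Governing: min(6041.9, 5516.1) = 5516.1 kN → bearing.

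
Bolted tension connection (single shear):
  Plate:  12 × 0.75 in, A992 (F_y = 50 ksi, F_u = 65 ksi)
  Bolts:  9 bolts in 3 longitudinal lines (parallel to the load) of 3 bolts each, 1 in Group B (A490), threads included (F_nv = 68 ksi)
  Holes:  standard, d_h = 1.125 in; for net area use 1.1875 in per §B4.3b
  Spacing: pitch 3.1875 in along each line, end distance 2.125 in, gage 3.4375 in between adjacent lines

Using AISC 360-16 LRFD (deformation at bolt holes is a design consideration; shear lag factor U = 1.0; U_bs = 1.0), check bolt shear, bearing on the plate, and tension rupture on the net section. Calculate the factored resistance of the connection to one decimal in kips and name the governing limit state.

Bolt shear: A_b = π(1)²/4 = 0.7854 in². φR_n = 0.75 × 68 × 0.7854 × 9 × 1 = 360.5 kips.
Bearing (0.75 in plate, F_u = 65 ksi): end bolts L_c = 2.125 − 1.125/2 = 1.5625, R_n = min(1.2×1.5625×0.75×65, 2.4×1×0.75×65) = 91.406 kips/bolt; interior L_c = 3.1875 − 1.125 = 2.0625, R_n = 117 kips/bolt. φR_n = 0.75 × (3×91.406 + 6×117) = 732.2 kips.
Tension rupture (net): A_n = (12 − 3×1.1875)×0.75 = 6.3281 in² (U = 1.0, A_e = A_n). φR_n = 0.75 × 65 × 6.3281 = 308.5 kips.
Governing: min(360.5, 732.2, 308.5) = 308.5 kips → net-section rupture.

308.5 kips (net-section rupture governs)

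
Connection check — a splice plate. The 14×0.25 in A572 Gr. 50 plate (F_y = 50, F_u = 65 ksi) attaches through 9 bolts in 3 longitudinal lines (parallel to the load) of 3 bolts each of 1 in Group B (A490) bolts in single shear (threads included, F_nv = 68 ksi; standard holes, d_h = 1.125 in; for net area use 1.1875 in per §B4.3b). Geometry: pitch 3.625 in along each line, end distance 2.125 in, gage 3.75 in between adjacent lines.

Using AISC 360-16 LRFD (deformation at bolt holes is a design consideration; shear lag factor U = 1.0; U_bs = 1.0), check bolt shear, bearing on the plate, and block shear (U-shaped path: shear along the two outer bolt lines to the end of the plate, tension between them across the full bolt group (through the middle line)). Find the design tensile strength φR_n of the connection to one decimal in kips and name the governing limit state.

156.2 kips (block shear governs)

Bolt shear: A_b = π(1)²/4 = 0.7854 in². φR_n = 0.75 × 68 × 0.7854 × 9 × 1 = 360.5 kips.
Bearing (0.25 in plate, F_u = 65 ksi): end bolts L_c = 2.125 − 1.125/2 = 1.5625, R_n = min(1.2×1.5625×0.25×65, 2.4×1×0.25×65) = 30.469 kips/bolt; interior L_c = 3.625 − 1.125 = 2.5, R_n = 39 kips/bolt. φR_n = 0.75 × (3×30.469 + 6×39) = 244.1 kips.
Block shear: shear path 2×[2.125+2×3.625] = 2×9.375 in, A_gv = 4.6875, A_nv = 2×(9.375 − 2.5×1.1875)×0.25 = 3.2031 in²; tension across gage: (7.5 − 2×1.1875)×0.25 = 1.2813 in². R_n = min(0.6×65×3.2031, 0.6×50×4.6875) + 1.0×65×1.2813 = min(124.92, 140.63) + 83.285 = 208.21 kips. φR_n = 0.75 × 208.21 = 156.2 kips.
Governing: min(360.5, 244.1, 156.2) = 156.2 kips → block shear.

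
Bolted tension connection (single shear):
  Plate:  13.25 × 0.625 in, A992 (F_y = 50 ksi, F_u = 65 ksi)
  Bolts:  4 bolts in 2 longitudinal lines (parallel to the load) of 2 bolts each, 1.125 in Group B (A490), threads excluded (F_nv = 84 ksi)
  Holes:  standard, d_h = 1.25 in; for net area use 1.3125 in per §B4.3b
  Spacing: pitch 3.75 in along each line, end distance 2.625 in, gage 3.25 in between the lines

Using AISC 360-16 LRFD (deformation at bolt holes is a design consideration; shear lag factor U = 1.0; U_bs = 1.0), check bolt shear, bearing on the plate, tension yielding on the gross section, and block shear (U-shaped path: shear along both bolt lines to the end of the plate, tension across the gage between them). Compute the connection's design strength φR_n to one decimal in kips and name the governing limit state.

Bolt shear: A_b = π(1.125)²/4 = 0.99402 in². φR_n = 0.75 × 84 × 0.99402 × 4 × 1 = 250.5 kips.
Bearing (0.625 in plate, F_u = 65 ksi): end bolts L_c = 2.625 − 1.25/2 = 2, R_n = min(1.2×2×0.625×65, 2.4×1.125×0.625×65) = 97.5 kips/bolt; interior L_c = 3.75 − 1.25 = 2.5, R_n = 109.69 kips/bolt. φR_n = 0.75 × (2×97.5 + 2×109.69) = 310.8 kips.
Tension yield (gross): A_g = 13.25×0.625 = 8.2813 in². φR_n = 0.90 × 50 × 8.2813 = 372.7 kips.
Block shear: shear path 2×[2.625+1×3.75] = 2×6.375 in, A_gv = 7.9688, A_nv = 2×(6.375 − 1.5×1.3125)×0.625 = 5.5078 in²; tension across gage: (3.25 − 1×1.3125)×0.625 = 1.2109 in². R_n = min(0.6×65×5.5078, 0.6×50×7.9688) + 1.0×65×1.2109 = min(214.8, 239.06) + 78.709 = 293.51 kips. φR_n = 0.75 × 293.51 = 220.1 kips.
Governing: min(250.5, 310.8, 372.7, 220.1) = 220.1 kips → block shear.

220.1 kips (block shear governs)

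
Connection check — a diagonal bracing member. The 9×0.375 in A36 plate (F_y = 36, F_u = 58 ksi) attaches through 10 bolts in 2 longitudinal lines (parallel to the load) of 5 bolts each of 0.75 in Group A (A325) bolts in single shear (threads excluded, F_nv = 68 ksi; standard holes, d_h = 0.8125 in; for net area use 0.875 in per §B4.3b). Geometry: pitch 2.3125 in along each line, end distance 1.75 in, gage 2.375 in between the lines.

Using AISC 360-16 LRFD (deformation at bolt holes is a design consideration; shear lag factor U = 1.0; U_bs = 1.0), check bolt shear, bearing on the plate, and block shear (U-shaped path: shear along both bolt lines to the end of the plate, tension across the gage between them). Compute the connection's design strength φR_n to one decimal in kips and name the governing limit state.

158.1 kips (block shear governs)

Bolt shear: A_b = π(0.75)²/4 = 0.44179 in². φR_n = 0.75 × 68 × 0.44179 × 10 × 1 = 225.3 kips.
Bearing (0.375 in plate, F_u = 58 ksi): end bolts L_c = 1.75 − 0.8125/2 = 1.34375, R_n = min(1.2×1.34375×0.375×58, 2.4×0.75×0.375×58) = 35.072 kips/bolt; interior L_c = 2.3125 − 0.8125 = 1.5, R_n = 39.15 kips/bolt. φR_n = 0.75 × (2×35.072 + 8×39.15) = 287.5 kips.
Block shear: shear path 2×[1.75+4×2.3125] = 2×11 in, A_gv = 8.25, A_nv = 2×(11 − 4.5×0.875)×0.375 = 5.2969 in²; tension across gage: (2.375 − 1×0.875)×0.375 = 0.5625 in². R_n = min(0.6×58×5.2969, 0.6×36×8.25) + 1.0×58×0.5625 = min(184.33, 178.2) + 32.625 = 210.83 kips. φR_n = 0.75 × 210.83 = 158.1 kips.
Governing: min(225.3, 287.5, 158.1) = 158.1 kips → block shear.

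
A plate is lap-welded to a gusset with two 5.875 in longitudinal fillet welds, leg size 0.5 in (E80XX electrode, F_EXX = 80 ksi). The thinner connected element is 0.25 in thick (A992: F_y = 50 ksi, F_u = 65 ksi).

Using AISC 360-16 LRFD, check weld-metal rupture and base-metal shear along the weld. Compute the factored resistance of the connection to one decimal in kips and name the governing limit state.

85.9 kips (base-metal shear governs)

Weld metal: throat = 0.707×0.5 = 0.3535 in, L = 2×5.875 = 11.75 in. φR_n = 0.75 × 0.6 × 80 × 0.3535 × 11.75 = 149.5 kips.
Base metal shear (0.25 in plate): yield φR_n = 1.0×0.6×50×0.25×11.75 = 88.1 kips; rupture φR_n = 0.75×0.6×65×0.25×11.75 = 85.9 kips; take 85.9 kips (rupture).
Governing: min(149.5, 85.9) = 85.9 kips → base-metal shear.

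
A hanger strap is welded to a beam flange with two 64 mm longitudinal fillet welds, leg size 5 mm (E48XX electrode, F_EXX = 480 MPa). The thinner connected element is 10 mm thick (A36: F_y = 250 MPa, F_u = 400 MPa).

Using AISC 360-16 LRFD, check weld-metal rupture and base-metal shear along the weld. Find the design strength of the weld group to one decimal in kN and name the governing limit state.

97.7 kN (weld metal governs)

Weld metal: throat = 0.707×5 = 3.535 mm, L = 2×64 = 128 mm. φR_n = 0.75 × 0.6 × 480 × 3.535 × 128 = 97.7 kN.
Base metal shear (10 mm plate): yield φR_n = 1.0×0.6×250×10×128 = 192.0 kN; rupture φR_n = 0.75×0.6×400×10×128 = 230.4 kN; take 192.0 kN (yield).
Governing: min(97.7, 192.0) = 97.7 kN → weld metal.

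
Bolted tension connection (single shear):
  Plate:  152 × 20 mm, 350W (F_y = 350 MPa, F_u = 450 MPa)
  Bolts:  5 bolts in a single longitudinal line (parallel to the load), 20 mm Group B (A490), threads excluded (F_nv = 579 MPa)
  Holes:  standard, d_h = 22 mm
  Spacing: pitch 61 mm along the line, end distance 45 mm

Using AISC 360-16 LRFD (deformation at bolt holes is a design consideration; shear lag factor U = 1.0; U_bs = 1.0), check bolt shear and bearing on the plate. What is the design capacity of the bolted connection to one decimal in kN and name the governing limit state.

682.1 kN (bolt shear governs)

Bolt shear: A_b = π(20)²/4 = 314.16 mm². φR_n = 0.75 × 579 × 314.16 × 5 × 1 = 682.1 kN.
Bearing (20 mm plate, F_u = 450 MPa): end bolts L_c = 45 − 22/2 = 34, R_n = min(1.2×34×20×450, 2.4×20×20×450) = 367.2 kN/bolt; interior L_c = 61 − 22 = 39, R_n = 421.2 kN/bolt. φR_n = 0.75 × (1×367.2 + 4×421.2) = 1539.0 kN.
Governing: min(682.1, 1539.0) = 682.1 kN → bolt shear.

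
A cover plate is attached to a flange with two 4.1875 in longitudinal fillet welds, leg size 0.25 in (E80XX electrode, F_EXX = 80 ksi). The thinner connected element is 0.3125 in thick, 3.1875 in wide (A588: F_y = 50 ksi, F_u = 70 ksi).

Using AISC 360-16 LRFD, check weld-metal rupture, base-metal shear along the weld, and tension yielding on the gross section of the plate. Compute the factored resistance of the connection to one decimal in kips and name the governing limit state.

Weld metal: throat = 0.707×0.25 = 0.17675 in, L = 2×4.1875 = 8.375 in. φR_n = 0.75 × 0.6 × 80 × 0.17675 × 8.375 = 53.3 kips.
Base metal shear (0.3125 in plate): yield φR_n = 1.0×0.6×50×0.3125×8.375 = 78.5 kips; rupture φR_n = 0.75×0.6×70×0.3125×8.375 = 82.4 kips; take 78.5 kips (yield).
Tension yield (gross): A_g = 3.1875×0.3125 = 0.99609 in². φR_n = 0.90 × 50 × 0.99609 = 44.8 kips.
Governing: min(53.3, 78.5, 44.8) = 44.8 kips → gross-section yield.

44.8 kips (gross-section yield governs)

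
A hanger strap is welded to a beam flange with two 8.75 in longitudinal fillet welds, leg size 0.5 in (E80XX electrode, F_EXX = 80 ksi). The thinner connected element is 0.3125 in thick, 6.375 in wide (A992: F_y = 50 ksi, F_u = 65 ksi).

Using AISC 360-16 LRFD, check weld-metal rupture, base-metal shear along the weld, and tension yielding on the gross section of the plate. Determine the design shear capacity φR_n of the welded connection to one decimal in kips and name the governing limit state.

89.6 kips (gross-section yield governs)

Weld metal: throat = 0.707×0.5 = 0.3535 in, L = 2×8.75 = 17.5 in. φR_n = 0.75 × 0.6 × 80 × 0.3535 × 17.5 = 222.7 kips.
Base metal shear (0.3125 in plate): yield φR_n = 1.0×0.6×50×0.3125×17.5 = 164.1 kips; rupture φR_n = 0.75×0.6×65×0.3125×17.5 = 160.0 kips; take 160.0 kips (rupture).
Tension yield (gross): A_g = 6.375×0.3125 = 1.9922 in². φR_n = 0.90 × 50 × 1.9922 = 89.6 kips.
Governing: min(222.7, 160.0, 89.6) = 89.6 kips → gross-section yield.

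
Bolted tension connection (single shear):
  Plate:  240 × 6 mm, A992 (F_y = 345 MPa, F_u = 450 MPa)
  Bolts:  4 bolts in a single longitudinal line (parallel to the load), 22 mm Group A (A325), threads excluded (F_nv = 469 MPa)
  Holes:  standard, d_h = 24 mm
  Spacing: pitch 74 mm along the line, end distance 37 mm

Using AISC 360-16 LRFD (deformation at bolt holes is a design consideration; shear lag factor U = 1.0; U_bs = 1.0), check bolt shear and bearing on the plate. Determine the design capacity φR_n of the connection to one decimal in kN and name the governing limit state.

Bolt shear: A_b = π(22)²/4 = 380.13 mm². φR_n = 0.75 × 469 × 380.13 × 4 × 1 = 534.8 kN.
Bearing (6 mm plate, F_u = 450 MPa): end bolts L_c = 37 − 24/2 = 25, R_n = min(1.2×25×6×450, 2.4×22×6×450) = 81 kN/bolt; interior L_c = 74 − 24 = 50, R_n = 142.56 kN/bolt. φR_n = 0.75 × (1×81 + 3×142.56) = 381.5 kN.
Governing: min(534.8, 381.5) = 381.5 kN → bearing.

381.5 kN (bearing governs)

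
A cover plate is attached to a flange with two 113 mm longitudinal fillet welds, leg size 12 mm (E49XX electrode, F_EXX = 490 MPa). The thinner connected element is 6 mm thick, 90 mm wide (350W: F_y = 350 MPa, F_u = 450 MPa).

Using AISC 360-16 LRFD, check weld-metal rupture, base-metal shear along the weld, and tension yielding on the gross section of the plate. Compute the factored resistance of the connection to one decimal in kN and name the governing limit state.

170.1 kN (gross-section yield governs)

Weld metal: throat = 0.707×12 = 8.484 mm, L = 2×113 = 226 mm. φR_n = 0.75 × 0.6 × 490 × 8.484 × 226 = 422.8 kN.
Base metal shear (6 mm plate): yield φR_n = 1.0×0.6×350×6×226 = 284.8 kN; rupture φR_n = 0.75×0.6×450×6×226 = 274.6 kN; take 274.6 kN (rupture).
Tension yield (gross): A_g = 90×6 = 540 mm². φR_n = 0.90 × 350 × 540 = 170.1 kN.
Governing: min(422.8, 274.6, 170.1) = 170.1 kN → gross-section yield.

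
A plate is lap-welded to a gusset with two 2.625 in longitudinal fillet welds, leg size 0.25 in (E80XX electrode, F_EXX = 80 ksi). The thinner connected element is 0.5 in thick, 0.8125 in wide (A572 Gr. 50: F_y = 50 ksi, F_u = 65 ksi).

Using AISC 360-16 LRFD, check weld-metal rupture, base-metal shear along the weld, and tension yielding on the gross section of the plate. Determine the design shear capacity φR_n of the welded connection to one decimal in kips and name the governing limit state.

18.3 kips (gross-section yield governs)

Weld metal: throat = 0.707×0.25 = 0.17675 in, L = 2×2.625 = 5.25 in. φR_n = 0.75 × 0.6 × 80 × 0.17675 × 5.25 = 33.4 kips.
Base metal shear (0.5 in plate): yield φR_n = 1.0×0.6×50×0.5×5.25 = 78.8 kips; rupture φR_n = 0.75×0.6×65×0.5×5.25 = 76.8 kips; take 76.8 kips (rupture).
Tension yield (gross): A_g = 0.8125×0.5 = 0.40625 in². φR_n = 0.90 × 50 × 0.40625 = 18.3 kips.
Governing: min(33.4, 76.8, 18.3) = 18.3 kips → gross-section yield.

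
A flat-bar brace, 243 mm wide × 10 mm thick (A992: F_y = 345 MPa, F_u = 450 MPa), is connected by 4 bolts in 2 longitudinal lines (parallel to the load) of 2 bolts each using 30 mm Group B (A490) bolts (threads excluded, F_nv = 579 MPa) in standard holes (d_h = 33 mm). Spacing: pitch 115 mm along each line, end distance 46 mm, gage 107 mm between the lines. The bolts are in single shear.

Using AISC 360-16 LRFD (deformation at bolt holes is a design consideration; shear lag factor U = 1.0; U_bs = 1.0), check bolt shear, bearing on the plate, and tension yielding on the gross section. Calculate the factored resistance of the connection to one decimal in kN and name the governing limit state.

Bolt shear: A_b = π(30)²/4 = 706.86 mm². φR_n = 0.75 × 579 × 706.86 × 4 × 1 = 1227.8 kN.
Bearing (10 mm plate, F_u = 450 MPa): end bolts L_c = 46 − 33/2 = 29.5, R_n = min(1.2×29.5×10×450, 2.4×30×10×450) = 159.3 kN/bolt; interior L_c = 115 − 33 = 82, R_n = 324 kN/bolt. φR_n = 0.75 × (2×159.3 + 2×324) = 725.0 kN.
Tension yield (gross): A_g = 243×10 = 2430 mm². φR_n = 0.90 × 345 × 2430 = 754.5 kN.
Governing: min(1227.8, 725.0, 754.5) = 725.0 kN → bearing.

725.0 kN (bearing governs)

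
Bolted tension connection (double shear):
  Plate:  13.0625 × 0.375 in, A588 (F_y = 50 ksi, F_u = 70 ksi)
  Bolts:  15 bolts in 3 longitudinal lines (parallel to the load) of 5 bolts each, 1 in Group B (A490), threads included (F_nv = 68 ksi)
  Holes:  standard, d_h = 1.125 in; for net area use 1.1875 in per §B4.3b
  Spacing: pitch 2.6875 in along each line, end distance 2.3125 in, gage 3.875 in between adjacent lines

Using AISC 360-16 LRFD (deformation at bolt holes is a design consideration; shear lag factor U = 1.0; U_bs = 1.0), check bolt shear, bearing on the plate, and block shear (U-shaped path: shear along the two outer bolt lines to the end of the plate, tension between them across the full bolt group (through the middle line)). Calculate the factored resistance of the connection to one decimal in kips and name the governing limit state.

288.2 kips (block shear governs)

Bolt shear: A_b = π(1)²/4 = 0.7854 in². φR_n = 0.75 × 68 × 0.7854 × 15 × 2 = 1201.7 kips.
Bearing (0.375 in plate, F_u = 70 ksi): end bolts L_c = 2.3125 − 1.125/2 = 1.75, R_n = min(1.2×1.75×0.375×70, 2.4×1×0.375×70) = 55.125 kips/bolt; interior L_c = 2.6875 − 1.125 = 1.5625, R_n = 49.219 kips/bolt. φR_n = 0.75 × (3×55.125 + 12×49.219) = 567.0 kips.
Block shear: shear path 2×[2.3125+4×2.6875] = 2×13.0625 in, A_gv = 9.7969, A_nv = 2×(13.0625 − 4.5×1.1875)×0.375 = 5.7891 in²; tension across gage: (7.75 − 2×1.1875)×0.375 = 2.0156 in². R_n = min(0.6×70×5.7891, 0.6×50×9.7969) + 1.0×70×2.0156 = min(243.14, 293.91) + 141.09 = 384.23 kips. φR_n = 0.75 × 384.23 = 288.2 kips.
Governing: min(1201.7, 567.0, 288.2) = 288.2 kips → block shear.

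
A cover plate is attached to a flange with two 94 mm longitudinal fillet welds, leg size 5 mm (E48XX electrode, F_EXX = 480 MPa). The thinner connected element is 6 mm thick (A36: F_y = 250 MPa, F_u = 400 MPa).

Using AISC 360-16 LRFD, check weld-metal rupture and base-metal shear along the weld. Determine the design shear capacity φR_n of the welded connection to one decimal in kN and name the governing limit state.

143.5 kN (weld metal governs)

Weld metal: throat = 0.707×5 = 3.535 mm, L = 2×94 = 188 mm. φR_n = 0.75 × 0.6 × 480 × 3.535 × 188 = 143.5 kN.
Base metal shear (6 mm plate): yield φR_n = 1.0×0.6×250×6×188 = 169.2 kN; rupture φR_n = 0.75×0.6×400×6×188 = 203.0 kN; take 169.2 kN (yield).
Governing: min(143.5, 169.2) = 143.5 kN → weld metal.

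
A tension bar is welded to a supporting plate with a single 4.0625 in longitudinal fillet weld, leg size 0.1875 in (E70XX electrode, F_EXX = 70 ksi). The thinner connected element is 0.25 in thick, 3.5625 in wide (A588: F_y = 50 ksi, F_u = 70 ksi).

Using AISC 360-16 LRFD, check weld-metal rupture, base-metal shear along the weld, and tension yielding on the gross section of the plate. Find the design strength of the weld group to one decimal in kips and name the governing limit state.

17.0 kips (weld metal governs)

Weld metal: throat = 0.707×0.1875 = 0.13256 in, L = 4.0625 in. φR_n = 0.75 × 0.6 × 70 × 0.13256 × 4.0625 = 17.0 kips.
Base metal shear (0.25 in plate): yield φR_n = 1.0×0.6×50×0.25×4.0625 = 30.5 kips; rupture φR_n = 0.75×0.6×70×0.25×4.0625 = 32.0 kips; take 30.5 kips (yield).
Tension yield (gross): A_g = 3.5625×0.25 = 0.89063 in². φR_n = 0.90 × 50 × 0.89063 = 40.1 kips.
Governing: min(17.0, 30.5, 40.1) = 17.0 kips → weld metal.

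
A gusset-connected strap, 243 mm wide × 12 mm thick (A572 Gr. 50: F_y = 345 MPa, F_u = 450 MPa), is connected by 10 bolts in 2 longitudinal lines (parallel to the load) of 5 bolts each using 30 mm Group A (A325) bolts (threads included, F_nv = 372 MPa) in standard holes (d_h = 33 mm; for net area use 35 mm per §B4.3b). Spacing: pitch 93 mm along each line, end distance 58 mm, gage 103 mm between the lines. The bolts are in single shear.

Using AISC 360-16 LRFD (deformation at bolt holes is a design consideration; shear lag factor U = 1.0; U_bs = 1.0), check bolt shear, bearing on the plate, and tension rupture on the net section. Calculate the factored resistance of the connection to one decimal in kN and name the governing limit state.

700.7 kN (net-section rupture governs)

Bolt shear: A_b = π(30)²/4 = 706.86 mm². φR_n = 0.75 × 372 × 706.86 × 10 × 1 = 1972.1 kN.
Bearing (12 mm plate, F_u = 450 MPa): end bolts L_c = 58 − 33/2 = 41.5, R_n = min(1.2×41.5×12×450, 2.4×30×12×450) = 268.92 kN/bolt; interior L_c = 93 − 33 = 60, R_n = 388.8 kN/bolt. φR_n = 0.75 × (2×268.92 + 8×388.8) = 2736.2 kN.
Tension rupture (net): A_n = (243 − 2×35)×12 = 2076 mm² (U = 1.0, A_e = A_n). φR_n = 0.75 × 450 × 2076 = 700.7 kN.
Governing: min(1972.1, 2736.2, 700.7) = 700.7 kN → net-section rupture.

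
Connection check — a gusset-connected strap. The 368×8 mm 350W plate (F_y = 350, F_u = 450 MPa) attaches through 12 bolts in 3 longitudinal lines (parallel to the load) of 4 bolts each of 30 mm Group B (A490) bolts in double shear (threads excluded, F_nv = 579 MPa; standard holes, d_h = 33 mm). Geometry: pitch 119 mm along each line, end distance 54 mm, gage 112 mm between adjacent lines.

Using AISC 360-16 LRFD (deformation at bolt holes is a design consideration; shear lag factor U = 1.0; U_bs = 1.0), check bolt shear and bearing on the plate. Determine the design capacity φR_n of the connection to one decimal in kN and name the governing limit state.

2114.1 kN (bearing governs)

Bolt shear: A_b = π(30)²/4 = 706.86 mm². φR_n = 0.75 × 579 × 706.86 × 12 × 2 = 7366.9 kN.
Bearing (8 mm plate, F_u = 450 MPa): end bolts L_c = 54 − 33/2 = 37.5, R_n = min(1.2×37.5×8×450, 2.4×30×8×450) = 162 kN/bolt; interior L_c = 119 − 33 = 86, R_n = 259.2 kN/bolt. φR_n = 0.75 × (3×162 + 9×259.2) = 2114.1 kN.
Governing: min(7366.9, 2114.1) = 2114.1 kN → bearing.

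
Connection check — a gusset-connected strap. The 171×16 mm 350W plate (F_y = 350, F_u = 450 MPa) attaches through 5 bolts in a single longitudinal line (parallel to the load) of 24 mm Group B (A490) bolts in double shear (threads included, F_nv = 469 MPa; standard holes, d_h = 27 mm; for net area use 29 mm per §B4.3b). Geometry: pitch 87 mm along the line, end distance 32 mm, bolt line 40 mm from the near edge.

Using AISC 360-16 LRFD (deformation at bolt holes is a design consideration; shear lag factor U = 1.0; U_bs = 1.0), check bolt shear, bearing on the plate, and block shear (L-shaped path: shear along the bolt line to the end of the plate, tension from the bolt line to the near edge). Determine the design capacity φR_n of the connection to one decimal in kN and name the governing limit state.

946.1 kN (block shear governs)

Bolt shear: A_b = π(24)²/4 = 452.39 mm². φR_n = 0.75 × 469 × 452.39 × 5 × 2 = 1591.3 kN.
Bearing (16 mm plate, F_u = 450 MPa): end bolts L_c = 32 − 27/2 = 18.5, R_n = min(1.2×18.5×16×450, 2.4×24×16×450) = 159.84 kN/bolt; interior L_c = 87 − 27 = 60, R_n = 414.72 kN/bolt. φR_n = 0.75 × (1×159.84 + 4×414.72) = 1364.0 kN.
Block shear: shear path 1×[32+4×87] = 1×380 mm, A_gv = 6080, A_nv = 1×(380 − 4.5×29)×16 = 3992 mm²; tension to near edge: (40 − 0.5×29)×16 = 408 mm². R_n = min(0.6×450×3992, 0.6×350×6080) + 1.0×450×408 = min(1077.8, 1276.8) + 183.6 = 1261.4 kN. φR_n = 0.75 × 1261.4 = 946.1 kN.
Governing: min(1591.3, 1364.0, 946.1) = 946.1 kN → block shear.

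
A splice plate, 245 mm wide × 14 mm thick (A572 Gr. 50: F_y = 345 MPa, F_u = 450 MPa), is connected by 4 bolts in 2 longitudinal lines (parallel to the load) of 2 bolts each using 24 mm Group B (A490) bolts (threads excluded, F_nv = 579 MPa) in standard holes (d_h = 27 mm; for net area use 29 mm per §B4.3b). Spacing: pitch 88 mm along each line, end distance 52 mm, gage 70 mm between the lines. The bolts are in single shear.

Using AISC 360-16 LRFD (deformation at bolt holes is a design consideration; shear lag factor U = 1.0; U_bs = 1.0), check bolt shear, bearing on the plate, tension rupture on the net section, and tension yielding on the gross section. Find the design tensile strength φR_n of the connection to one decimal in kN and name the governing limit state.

785.8 kN (bolt shear governs)

Bolt shear: A_b = π(24)²/4 = 452.39 mm². φR_n = 0.75 × 579 × 452.39 × 4 × 1 = 785.8 kN.
Bearing (14 mm plate, F_u = 450 MPa): end bolts L_c = 52 − 27/2 = 38.5, R_n = min(1.2×38.5×14×450, 2.4×24×14×450) = 291.06 kN/bolt; interior L_c = 88 − 27 = 61, R_n = 362.88 kN/bolt. φR_n = 0.75 × (2×291.06 + 2×362.88) = 980.9 kN.
Tension rupture (net): A_n = (245 − 2×29)×14 = 2618 mm² (U = 1.0, A_e = A_n). φR_n = 0.75 × 450 × 2618 = 883.6 kN.
Tension yield (gross): A_g = 245×14 = 3430 mm². φR_n = 0.90 × 345 × 3430 = 1065.0 kN.
Governing: min(785.8, 980.9, 883.6, 1065.0) = 785.8 kN → bolt shear.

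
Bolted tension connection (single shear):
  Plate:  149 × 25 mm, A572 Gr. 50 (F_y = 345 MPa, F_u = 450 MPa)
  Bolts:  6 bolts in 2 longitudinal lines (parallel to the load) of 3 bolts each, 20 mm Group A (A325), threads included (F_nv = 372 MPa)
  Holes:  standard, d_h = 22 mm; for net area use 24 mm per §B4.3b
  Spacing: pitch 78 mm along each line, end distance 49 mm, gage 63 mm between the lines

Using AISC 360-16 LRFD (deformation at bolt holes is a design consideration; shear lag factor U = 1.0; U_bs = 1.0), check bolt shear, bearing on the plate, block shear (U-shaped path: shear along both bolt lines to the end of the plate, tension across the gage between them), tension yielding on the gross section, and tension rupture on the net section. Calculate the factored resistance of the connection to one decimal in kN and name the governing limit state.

525.9 kN (bolt shear governs)

Bolt shear: A_b = π(20)²/4 = 314.16 mm². φR_n = 0.75 × 372 × 314.16 × 6 × 1 = 525.9 kN.
Bearing (25 mm plate, F_u = 450 MPa): end bolts L_c = 49 − 22/2 = 38, R_n = min(1.2×38×25×450, 2.4×20×25×450) = 513 kN/bolt; interior L_c = 78 − 22 = 56, R_n = 540 kN/bolt. φR_n = 0.75 × (2×513 + 4×540) = 2389.5 kN.
Block shear: shear path 2×[49+2×78] = 2×205 mm, A_gv = 10250, A_nv = 2×(205 − 2.5×24)×25 = 7250 mm²; tension across gage: (63 − 1×24)×25 = 975 mm². R_n = min(0.6×450×7250, 0.6×345×10250) + 1.0×450×975 = min(1957.5, 2121.8) + 438.75 = 2396.3 kN. φR_n = 0.75 × 2396.3 = 1797.2 kN.
Tension yield (gross): A_g = 149×25 = 3725 mm². φR_n = 0.90 × 345 × 3725 = 1156.6 kN.
Tension rupture (net): A_n = (149 − 2×24)×25 = 2525 mm² (U = 1.0, A_e = A_n). φR_n = 0.75 × 450 × 2525 = 852.2 kN.
Governing: min(525.9, 2389.5, 1797.2, 1156.6, 852.2) = 525.9 kN → bolt shear.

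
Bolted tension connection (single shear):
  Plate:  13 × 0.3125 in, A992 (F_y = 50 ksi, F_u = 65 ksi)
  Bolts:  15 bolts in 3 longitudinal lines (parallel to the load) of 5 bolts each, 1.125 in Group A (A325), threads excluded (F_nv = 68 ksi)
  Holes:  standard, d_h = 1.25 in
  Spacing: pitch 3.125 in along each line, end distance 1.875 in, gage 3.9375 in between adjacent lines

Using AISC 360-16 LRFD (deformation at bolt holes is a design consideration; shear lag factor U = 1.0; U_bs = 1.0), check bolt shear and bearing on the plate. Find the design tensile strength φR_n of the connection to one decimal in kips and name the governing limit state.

Bolt shear: A_b = π(1.125)²/4 = 0.99402 in². φR_n = 0.75 × 68 × 0.99402 × 15 × 1 = 760.4 kips.
Bearing (0.3125 in plate, F_u = 65 ksi): end bolts L_c = 1.875 − 1.25/2 = 1.25, R_n = min(1.2×1.25×0.3125×65, 2.4×1.125×0.3125×65) = 30.469 kips/bolt; interior L_c = 3.125 − 1.25 = 1.875, R_n = 45.703 kips/bolt. φR_n = 0.75 × (3×30.469 + 12×45.703) = 479.9 kips.
Governing: min(760.4, 479.9) = 479.9 kips → bearing.

479.9 kips (bearing governs)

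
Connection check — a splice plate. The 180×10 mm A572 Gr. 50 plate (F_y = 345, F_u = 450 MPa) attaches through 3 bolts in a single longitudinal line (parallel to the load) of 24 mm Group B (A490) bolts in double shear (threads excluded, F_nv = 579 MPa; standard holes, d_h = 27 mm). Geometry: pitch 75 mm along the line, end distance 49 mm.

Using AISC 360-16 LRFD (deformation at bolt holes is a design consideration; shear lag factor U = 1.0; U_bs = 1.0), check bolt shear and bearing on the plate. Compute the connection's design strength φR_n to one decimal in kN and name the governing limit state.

532.6 kN (bearing governs)

Bolt shear: A_b = π(24)²/4 = 452.39 mm². φR_n = 0.75 × 579 × 452.39 × 3 × 2 = 1178.7 kN.
Bearing (10 mm plate, F_u = 450 MPa): end bolts L_c = 49 − 27/2 = 35.5, R_n = min(1.2×35.5×10×450, 2.4×24×10×450) = 191.7 kN/bolt; interior L_c = 75 − 27 = 48, R_n = 259.2 kN/bolt. φR_n = 0.75 × (1×191.7 + 2×259.2) = 532.6 kN.
Governing: min(1178.7, 532.6) = 532.6 kN → bearing.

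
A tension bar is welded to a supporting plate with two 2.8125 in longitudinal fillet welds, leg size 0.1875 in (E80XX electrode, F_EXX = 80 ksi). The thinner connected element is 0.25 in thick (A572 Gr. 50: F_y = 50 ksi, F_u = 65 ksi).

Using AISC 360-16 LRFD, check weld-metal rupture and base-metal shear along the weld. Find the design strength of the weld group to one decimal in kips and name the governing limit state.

Weld metal: throat = 0.707×0.1875 = 0.13256 in, L = 2×2.8125 = 5.625 in. φR_n = 0.75 × 0.6 × 80 × 0.13256 × 5.625 = 26.8 kips.
Base metal shear (0.25 in plate): yield φR_n = 1.0×0.6×50×0.25×5.625 = 42.2 kips; rupture φR_n = 0.75×0.6×65×0.25×5.625 = 41.1 kips; take 41.1 kips (rupture).
Governing: min(26.8, 41.1) = 26.8 kips → weld metal.

26.8 kips (weld metal governs)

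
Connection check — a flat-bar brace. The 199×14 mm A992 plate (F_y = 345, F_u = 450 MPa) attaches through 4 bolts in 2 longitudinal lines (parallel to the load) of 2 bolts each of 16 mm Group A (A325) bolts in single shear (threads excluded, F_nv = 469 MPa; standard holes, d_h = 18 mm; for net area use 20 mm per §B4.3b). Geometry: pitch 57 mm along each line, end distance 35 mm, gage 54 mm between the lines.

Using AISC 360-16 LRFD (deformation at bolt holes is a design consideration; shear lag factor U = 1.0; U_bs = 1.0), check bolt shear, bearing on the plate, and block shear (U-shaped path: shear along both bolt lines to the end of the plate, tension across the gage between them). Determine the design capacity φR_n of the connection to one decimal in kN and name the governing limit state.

282.9 kN (bolt shear governs)

Bolt shear: A_b = π(16)²/4 = 201.06 mm². φR_n = 0.75 × 469 × 201.06 × 4 × 1 = 282.9 kN.
Bearing (14 mm plate, F_u = 450 MPa): end bolts L_c = 35 − 18/2 = 26, R_n = min(1.2×26×14×450, 2.4×16×14×450) = 196.56 kN/bolt; interior L_c = 57 − 18 = 39, R_n = 241.92 kN/bolt. φR_n = 0.75 × (2×196.56 + 2×241.92) = 657.7 kN.
Block shear: shear path 2×[35+1×57] = 2×92 mm, A_gv = 2576, A_nv = 2×(92 − 1.5×20)×14 = 1736 mm²; tension across gage: (54 − 1×20)×14 = 476 mm². R_n = min(0.6×450×1736, 0.6×345×2576) + 1.0×450×476 = min(468.72, 533.23) + 214.2 = 682.92 kN. φR_n = 0.75 × 682.92 = 512.2 kN.
Governing: min(282.9, 657.7, 512.2) = 282.9 kN → bolt shear.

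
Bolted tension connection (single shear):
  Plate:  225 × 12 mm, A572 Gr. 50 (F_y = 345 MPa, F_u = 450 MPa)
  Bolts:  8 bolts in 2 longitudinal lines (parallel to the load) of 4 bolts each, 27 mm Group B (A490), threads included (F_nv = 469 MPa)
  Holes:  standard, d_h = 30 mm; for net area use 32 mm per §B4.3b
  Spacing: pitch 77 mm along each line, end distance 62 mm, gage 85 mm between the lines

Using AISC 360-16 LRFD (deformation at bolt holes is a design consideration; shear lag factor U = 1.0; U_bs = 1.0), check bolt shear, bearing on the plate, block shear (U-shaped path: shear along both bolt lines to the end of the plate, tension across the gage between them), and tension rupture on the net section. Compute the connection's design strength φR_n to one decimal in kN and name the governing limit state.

Bolt shear: A_b = π(27)²/4 = 572.56 mm². φR_n = 0.75 × 469 × 572.56 × 8 × 1 = 1611.2 kN.
Bearing (12 mm plate, F_u = 450 MPa): end bolts L_c = 62 − 30/2 = 47, R_n = min(1.2×47×12×450, 2.4×27×12×450) = 304.56 kN/bolt; interior L_c = 77 − 30 = 47, R_n = 304.56 kN/bolt. φR_n = 0.75 × (2×304.56 + 6×304.56) = 1827.4 kN.
Block shear: shear path 2×[62+3×77] = 2×293 mm, A_gv = 7032, A_nv = 2×(293 − 3.5×32)×12 = 4344 mm²; tension across gage: (85 − 1×32)×12 = 636 mm². R_n = min(0.6×450×4344, 0.6×345×7032) + 1.0×450×636 = min(1172.9, 1455.6) + 286.2 = 1459.1 kN. φR_n = 0.75 × 1459.1 = 1094.3 kN.
Tension rupture (net): A_n = (225 − 2×32)×12 = 1932 mm² (U = 1.0, A_e = A_n). φR_n = 0.75 × 450 × 1932 = 652.1 kN.
Governing: min(1611.2, 1827.4, 1094.3, 652.1) = 652.1 kN → net-section rupture.

652.1 kN (net-section rupture governs)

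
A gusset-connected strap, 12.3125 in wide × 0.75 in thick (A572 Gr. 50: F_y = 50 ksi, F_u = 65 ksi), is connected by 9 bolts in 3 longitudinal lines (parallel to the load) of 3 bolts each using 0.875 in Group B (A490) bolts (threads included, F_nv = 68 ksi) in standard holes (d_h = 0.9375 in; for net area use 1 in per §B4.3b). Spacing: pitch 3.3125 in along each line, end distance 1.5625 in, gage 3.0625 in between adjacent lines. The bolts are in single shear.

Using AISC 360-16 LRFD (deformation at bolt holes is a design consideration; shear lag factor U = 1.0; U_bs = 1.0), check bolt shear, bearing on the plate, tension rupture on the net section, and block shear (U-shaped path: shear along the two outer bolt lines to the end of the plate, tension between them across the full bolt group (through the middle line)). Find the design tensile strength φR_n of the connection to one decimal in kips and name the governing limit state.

Bolt shear: A_b = π(0.875)²/4 = 0.60132 in². φR_n = 0.75 × 68 × 0.60132 × 9 × 1 = 276.0 kips.
Bearing (0.75 in plate, F_u = 65 ksi): end bolts L_c = 1.5625 − 0.9375/2 = 1.09375, R_n = min(1.2×1.09375×0.75×65, 2.4×0.875×0.75×65) = 63.984 kips/bolt; interior L_c = 3.3125 − 0.9375 = 2.375, R_n = 102.38 kips/bolt. φR_n = 0.75 × (3×63.984 + 6×102.38) = 604.7 kips.
Tension rupture (net): A_n = (12.3125 − 3×1)×0.75 = 6.9844 in² (U = 1.0, A_e = A_n). φR_n = 0.75 × 65 × 6.9844 = 340.5 kips.
Block shear: shear path 2×[1.5625+2×3.3125] = 2×8.1875 in, A_gv = 12.281, A_nv = 2×(8.1875 − 2.5×1)×0.75 = 8.5313 in²; tension across gage: (6.125 − 2×1)×0.75 = 3.0938 in². R_n = min(0.6×65×8.5313, 0.6×50×12.281) + 1.0×65×3.0938 = min(332.72, 368.43) + 201.1 = 533.82 kips. φR_n = 0.75 × 533.82 = 400.4 kips.
Governing: min(276.0, 604.7, 340.5, 400.4) = 276.0 kips → bolt shear.

276.0 kips (bolt shear governs)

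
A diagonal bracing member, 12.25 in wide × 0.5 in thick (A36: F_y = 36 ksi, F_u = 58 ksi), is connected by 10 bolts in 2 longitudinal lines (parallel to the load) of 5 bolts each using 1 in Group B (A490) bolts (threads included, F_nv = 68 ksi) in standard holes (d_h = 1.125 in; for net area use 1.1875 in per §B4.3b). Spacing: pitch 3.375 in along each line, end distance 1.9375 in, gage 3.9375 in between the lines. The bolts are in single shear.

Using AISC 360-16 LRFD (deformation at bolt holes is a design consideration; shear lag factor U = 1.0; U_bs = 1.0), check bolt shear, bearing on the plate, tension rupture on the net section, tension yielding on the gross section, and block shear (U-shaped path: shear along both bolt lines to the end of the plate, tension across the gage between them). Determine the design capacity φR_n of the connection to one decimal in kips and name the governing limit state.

Bolt shear: A_b = π(1)²/4 = 0.7854 in². φR_n = 0.75 × 68 × 0.7854 × 10 × 1 = 400.6 kips.
Bearing (0.5 in plate, F_u = 58 ksi): end bolts L_c = 1.9375 − 1.125/2 = 1.375, R_n = min(1.2×1.375×0.5×58, 2.4×1×0.5×58) = 47.85 kips/bolt; interior L_c = 3.375 − 1.125 = 2.25, R_n = 69.6 kips/bolt. φR_n = 0.75 × (2×47.85 + 8×69.6) = 489.4 kips.
Tension rupture (net): A_n = (12.25 − 2×1.1875)×0.5 = 4.9375 in² (U = 1.0, A_e = A_n). φR_n = 0.75 × 58 × 4.9375 = 214.8 kips.
Tension yield (gross): A_g = 12.25×0.5 = 6.125 in². φR_n = 0.90 × 36 × 6.125 = 198.5 kips.
Block shear: shear path 2×[1.9375+4×3.375] = 2×15.4375 in, A_gv = 15.438, A_nv = 2×(15.4375 − 4.5×1.1875)×0.5 = 10.094 in²; tension across gage: (3.9375 − 1×1.1875)×0.5 = 1.375 in². R_n = min(0.6×58×10.094, 0.6×36×15.438) + 1.0×58×1.375 = min(351.27, 333.46) + 79.75 = 413.21 kips. φR_n = 0.75 × 413.21 = 309.9 kips.
Governing: min(400.6, 489.4, 214.8, 198.5, 309.9) = 198.5 kips → gross-section yield.

198.5 kips (gross-section yield governs)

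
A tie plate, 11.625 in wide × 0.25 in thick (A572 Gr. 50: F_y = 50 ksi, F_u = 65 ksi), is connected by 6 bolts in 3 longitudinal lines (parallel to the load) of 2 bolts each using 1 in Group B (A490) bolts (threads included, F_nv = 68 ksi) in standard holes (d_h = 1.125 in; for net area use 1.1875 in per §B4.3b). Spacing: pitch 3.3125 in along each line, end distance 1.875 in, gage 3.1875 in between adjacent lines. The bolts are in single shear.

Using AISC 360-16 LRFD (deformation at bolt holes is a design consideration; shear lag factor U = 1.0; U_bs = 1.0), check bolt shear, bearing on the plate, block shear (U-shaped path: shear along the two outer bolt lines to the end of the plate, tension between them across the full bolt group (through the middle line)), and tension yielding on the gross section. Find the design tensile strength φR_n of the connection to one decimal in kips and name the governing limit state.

Bolt shear: A_b = π(1)²/4 = 0.7854 in². φR_n = 0.75 × 68 × 0.7854 × 6 × 1 = 240.3 kips.
Bearing (0.25 in plate, F_u = 65 ksi): end bolts L_c = 1.875 − 1.125/2 = 1.3125, R_n = min(1.2×1.3125×0.25×65, 2.4×1×0.25×65) = 25.594 kips/bolt; interior L_c = 3.3125 − 1.125 = 2.1875, R_n = 39 kips/bolt. φR_n = 0.75 × (3×25.594 + 3×39) = 145.3 kips.
Block shear: shear path 2×[1.875+1×3.3125] = 2×5.1875 in, A_gv = 2.5938, A_nv = 2×(5.1875 − 1.5×1.1875)×0.25 = 1.7031 in²; tension across gage: (6.375 − 2×1.1875)×0.25 = 1 in². R_n = min(0.6×65×1.7031, 0.6×50×2.5938) + 1.0×65×1 = min(66.421, 77.814) + 65 = 131.42 kips. φR_n = 0.75 × 131.42 = 98.6 kips.
Tension yield (gross): A_g = 11.625×0.25 = 2.9063 in². φR_n = 0.90 × 50 × 2.9063 = 130.8 kips.
Governing: min(240.3, 145.3, 98.6, 130.8) = 98.6 kips → block shear.

98.6 kips (block shear governs)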